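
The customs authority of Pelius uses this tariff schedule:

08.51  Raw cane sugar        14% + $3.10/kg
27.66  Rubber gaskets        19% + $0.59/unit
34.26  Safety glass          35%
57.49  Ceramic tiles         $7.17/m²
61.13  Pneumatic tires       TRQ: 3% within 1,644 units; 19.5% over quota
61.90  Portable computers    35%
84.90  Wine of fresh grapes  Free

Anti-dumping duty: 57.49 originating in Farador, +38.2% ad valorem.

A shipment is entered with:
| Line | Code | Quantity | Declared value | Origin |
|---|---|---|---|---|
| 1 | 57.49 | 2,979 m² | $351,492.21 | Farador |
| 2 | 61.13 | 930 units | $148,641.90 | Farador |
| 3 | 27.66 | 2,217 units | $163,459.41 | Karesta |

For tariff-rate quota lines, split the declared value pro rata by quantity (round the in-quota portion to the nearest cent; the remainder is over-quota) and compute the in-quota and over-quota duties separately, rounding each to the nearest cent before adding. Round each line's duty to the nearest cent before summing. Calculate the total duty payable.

$192,454.03

Line 1 (57.49, Farador, 2,979 m², $351,492.21):
Base rate for 57.49 is $7.17/m².
Additional duty on 57.49 from Farador: +38.2% ad valorem. Applied ad valorem rate = 38.2%.
Duty = $351,492.21 × 38.2% + 2,979 × $7.17 = $155,629.45.
Line 2 (61.13, Farador, 930 units, $148,641.90):
Code 61.13 is under a tariff-rate quota (threshold 1,644 units). Quantity 930 units is within the quota, so the in-quota rate 3% applies to the full value.
Duty = $148,641.90 × 3% = $4,459.26.
Line 3 (27.66, Karesta, 2,217 units, $163,459.41):
Base rate for 27.66 is 19% + $0.59/unit.
Duty = $163,459.41 × 19% + 2,217 × $0.59 = $32,365.32.
Total = $155,629.45 + $4,459.26 + $32,365.32 = $192,454.03.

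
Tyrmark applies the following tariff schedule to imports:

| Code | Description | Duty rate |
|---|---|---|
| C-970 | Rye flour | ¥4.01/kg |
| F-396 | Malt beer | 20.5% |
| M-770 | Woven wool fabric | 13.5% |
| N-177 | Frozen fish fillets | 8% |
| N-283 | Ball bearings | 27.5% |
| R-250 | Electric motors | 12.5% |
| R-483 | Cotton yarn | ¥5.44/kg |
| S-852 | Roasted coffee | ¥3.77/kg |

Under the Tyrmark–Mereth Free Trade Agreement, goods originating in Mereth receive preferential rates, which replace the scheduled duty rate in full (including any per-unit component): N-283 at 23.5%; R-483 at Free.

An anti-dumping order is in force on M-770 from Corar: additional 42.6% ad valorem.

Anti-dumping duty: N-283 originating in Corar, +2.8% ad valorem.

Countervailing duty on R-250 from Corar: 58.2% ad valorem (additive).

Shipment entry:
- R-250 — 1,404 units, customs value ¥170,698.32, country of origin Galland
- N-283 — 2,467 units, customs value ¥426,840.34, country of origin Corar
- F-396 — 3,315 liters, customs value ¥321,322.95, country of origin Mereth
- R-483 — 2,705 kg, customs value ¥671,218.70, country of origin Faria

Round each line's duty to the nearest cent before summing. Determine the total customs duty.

¥231,256.31

Line 1 (R-250, Galland, 1,404 units, ¥170,698.32):
Base rate for R-250 is 12.5%.
The additional-duty order on R-250 targets Corar, not Galland; it does not apply.
Duty = ¥170,698.32 × 12.5% = ¥21,337.29.
Line 2 (N-283, Corar, 2,467 units, ¥426,840.34):
Base rate for N-283 is 27.5%.
N-283 has an FTA preferential rate, but origin Corar is not Mereth; base rate stands.
Additional duty on N-283 from Corar: +2.8%. Applied ad valorem rate: 27.5% + 2.8% = 30.3%.
Duty = ¥426,840.34 × 30.3% = ¥129,332.62.
Line 3 (F-396, Mereth, 3,315 liters, ¥321,322.95):
Base rate for F-396 is 20.5%.
Origin Mereth is the FTA partner but F-396 is not on the preference list; base rate stands.
Duty = ¥321,322.95 × 20.5% = ¥65,871.20.
Line 4 (R-483, Faria, 2,705 kg, ¥671,218.70):
Base rate for R-483 is ¥5.44/kg.
R-483 has an FTA preferential rate, but origin Faria is not Mereth; base rate stands.
Duty = 2,705 × ¥5.44 = ¥14,715.20.
Total = ¥21,337.29 + ¥129,332.62 + ¥65,871.20 + ¥14,715.20 = ¥231,256.31.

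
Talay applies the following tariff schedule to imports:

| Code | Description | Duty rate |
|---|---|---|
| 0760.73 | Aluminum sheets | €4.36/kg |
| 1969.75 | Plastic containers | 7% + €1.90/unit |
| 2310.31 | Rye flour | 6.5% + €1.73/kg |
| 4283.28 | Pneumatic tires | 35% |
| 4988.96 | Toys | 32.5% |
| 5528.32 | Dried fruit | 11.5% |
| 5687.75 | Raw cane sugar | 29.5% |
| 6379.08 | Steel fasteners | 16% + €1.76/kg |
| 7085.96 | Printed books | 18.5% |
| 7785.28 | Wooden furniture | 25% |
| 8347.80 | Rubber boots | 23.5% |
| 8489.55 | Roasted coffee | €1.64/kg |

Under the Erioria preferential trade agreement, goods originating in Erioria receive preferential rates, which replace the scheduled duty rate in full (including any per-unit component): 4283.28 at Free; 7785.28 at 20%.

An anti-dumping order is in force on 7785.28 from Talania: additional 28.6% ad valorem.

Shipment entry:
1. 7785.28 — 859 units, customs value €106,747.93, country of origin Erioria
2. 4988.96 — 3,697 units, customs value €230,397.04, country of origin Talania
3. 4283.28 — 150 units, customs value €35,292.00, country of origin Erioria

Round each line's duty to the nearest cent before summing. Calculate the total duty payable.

€96,228.63

Line 1 (7785.28, Erioria, 859 units, €106,747.93):
Base rate for 7785.28 is 25%.
Origin Erioria qualifies under the Talay–Erioria agreement and 7785.28 is covered: preferential rate 20% applies instead.
The additional-duty order on 7785.28 targets Talania, not Erioria; it does not apply.
Duty = €106,747.93 × 20% = €21,349.59.
Line 2 (4988.96, Talania, 3,697 units, €230,397.04):
Base rate for 4988.96 is 32.5%.
Duty = €230,397.04 × 32.5% = €74,879.04.
Line 3 (4283.28, Erioria, 150 units, €35,292.00):
Base rate for 4283.28 is 35%.
Origin Erioria qualifies under the Talay–Erioria agreement and 4283.28 is covered: preferential rate Free applies instead.
Duty = €35,292.00 × 0% = €0.00.
Total = €21,349.59 + €74,879.04 + €0.00 = €96,228.63.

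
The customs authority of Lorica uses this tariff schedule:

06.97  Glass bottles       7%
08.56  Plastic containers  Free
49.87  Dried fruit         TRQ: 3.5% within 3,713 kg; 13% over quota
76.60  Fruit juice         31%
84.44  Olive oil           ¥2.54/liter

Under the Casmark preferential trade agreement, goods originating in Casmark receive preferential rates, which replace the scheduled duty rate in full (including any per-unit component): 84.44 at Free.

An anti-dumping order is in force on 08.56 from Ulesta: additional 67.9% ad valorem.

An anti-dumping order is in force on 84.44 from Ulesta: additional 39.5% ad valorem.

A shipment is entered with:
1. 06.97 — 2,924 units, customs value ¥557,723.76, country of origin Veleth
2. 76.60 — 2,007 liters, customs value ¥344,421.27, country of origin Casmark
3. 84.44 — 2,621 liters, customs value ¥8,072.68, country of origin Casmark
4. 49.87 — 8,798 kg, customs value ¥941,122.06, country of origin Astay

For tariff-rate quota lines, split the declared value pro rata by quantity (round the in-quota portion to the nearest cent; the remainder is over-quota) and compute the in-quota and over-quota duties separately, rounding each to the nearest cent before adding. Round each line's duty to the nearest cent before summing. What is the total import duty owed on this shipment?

¥230,425.06

Line 1 (06.97, Veleth, 2,924 units, ¥557,723.76):
Base rate for 06.97 is 7%.
Duty = ¥557,723.76 × 7% = ¥39,040.66.
Line 2 (76.60, Casmark, 2,007 liters, ¥344,421.27):
Base rate for 76.60 is 31%.
Origin Casmark is the FTA partner but 76.60 is not on the preference list; base rate stands.
Duty = ¥344,421.27 × 31% = ¥106,770.59.
Line 3 (84.44, Casmark, 2,621 liters, ¥8,072.68):
Base rate for 84.44 is ¥2.54/liter.
Origin Casmark qualifies under the Lorica–Casmark agreement and 84.44 is covered: preferential rate Free applies instead.
The additional-duty order on 84.44 targets Ulesta, not Casmark; it does not apply.
Duty = ¥8,072.68 × 0% = ¥0.00.
Line 4 (49.87, Astay, 8,798 kg, ¥941,122.06):
Code 49.87 is under a tariff-rate quota (threshold 3,713 kg). In-quota: 3,713 kg at 3.5%; over-quota: 5,085 kg at 13%.
Pro-rata value split: in-quota = ¥941,122.06 × 3,713/8,798 = ¥397,179.61; over-quota = ¥941,122.06 − ¥397,179.61 = ¥543,942.45.
In-quota duty = ¥397,179.61 × 3.5% = ¥13,901.29. Over-quota duty = ¥543,942.45 × 13% = ¥70,712.52.
Line duty = ¥13,901.29 + ¥70,712.52 = ¥84,613.81.
Total = ¥39,040.66 + ¥106,770.59 + ¥0.00 + ¥84,613.81 = ¥230,425.06.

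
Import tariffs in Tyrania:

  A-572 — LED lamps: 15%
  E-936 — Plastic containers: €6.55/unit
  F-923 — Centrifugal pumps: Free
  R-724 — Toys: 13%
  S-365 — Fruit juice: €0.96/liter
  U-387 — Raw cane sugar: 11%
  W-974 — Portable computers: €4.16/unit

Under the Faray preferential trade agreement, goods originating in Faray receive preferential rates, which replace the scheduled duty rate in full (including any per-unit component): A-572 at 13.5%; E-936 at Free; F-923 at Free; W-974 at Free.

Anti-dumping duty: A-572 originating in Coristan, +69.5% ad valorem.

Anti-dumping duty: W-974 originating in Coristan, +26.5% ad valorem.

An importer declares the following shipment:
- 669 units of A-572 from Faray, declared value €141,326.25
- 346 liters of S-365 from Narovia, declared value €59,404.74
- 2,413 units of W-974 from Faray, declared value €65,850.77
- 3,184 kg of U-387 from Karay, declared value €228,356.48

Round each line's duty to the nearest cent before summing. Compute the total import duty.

Line 1 (A-572, Faray, 669 units, €141,326.25):
Base rate for A-572 is 15%.
Origin Faray qualifies under the Tyrania–Faray agreement and A-572 is covered: preferential rate 13.5% applies instead.
The additional-duty order on A-572 targets Coristan, not Faray; it does not apply.
Duty = €141,326.25 × 13.5% = €19,079.04.
Line 2 (S-365, Narovia, 346 liters, €59,404.74):
Base rate for S-365 is €0.96/liter.
Duty = 346 × €0.96 = €332.16.
Line 3 (W-974, Faray, 2,413 units, €65,850.77):
Base rate for W-974 is €4.16/unit.
Origin Faray qualifies under the Tyrania–Faray agreement and W-974 is covered: preferential rate Free applies instead.
The additional-duty order on W-974 targets Coristan, not Faray; it does not apply.
Duty = €65,850.77 × 0% = €0.00.
Line 4 (U-387, Karay, 3,184 kg, €228,356.48):
Base rate for U-387 is 11%.
Duty = €228,356.48 × 11% = €25,119.21.
Total = €19,079.04 + €332.16 + €0.00 + €25,119.21 = €44,530.41.

€44,530.41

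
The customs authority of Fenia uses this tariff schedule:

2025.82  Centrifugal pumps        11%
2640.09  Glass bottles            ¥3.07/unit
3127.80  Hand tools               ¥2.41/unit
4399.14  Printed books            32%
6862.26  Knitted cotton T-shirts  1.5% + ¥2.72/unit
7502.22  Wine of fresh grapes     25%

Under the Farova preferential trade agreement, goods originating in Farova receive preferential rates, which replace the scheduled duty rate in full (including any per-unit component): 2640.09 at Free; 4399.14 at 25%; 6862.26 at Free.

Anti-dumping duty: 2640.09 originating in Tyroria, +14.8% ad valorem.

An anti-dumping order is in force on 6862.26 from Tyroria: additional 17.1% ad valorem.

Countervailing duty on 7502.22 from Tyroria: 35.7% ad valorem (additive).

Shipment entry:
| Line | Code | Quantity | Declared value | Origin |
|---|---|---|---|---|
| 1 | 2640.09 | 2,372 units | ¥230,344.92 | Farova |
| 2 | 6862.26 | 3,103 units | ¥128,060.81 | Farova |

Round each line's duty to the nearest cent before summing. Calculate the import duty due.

¥0.00

Line 1 (2640.09, Farova, 2,372 units, ¥230,344.92):
Base rate for 2640.09 is ¥3.07/unit.
Origin Farova qualifies under the Fenia–Farova agreement and 2640.09 is covered: preferential rate Free applies instead.
The additional-duty order on 2640.09 targets Tyroria, not Farova; it does not apply.
Duty = ¥230,344.92 × 0% = ¥0.00.
Line 2 (6862.26, Farova, 3,103 units, ¥128,060.81):
Base rate for 6862.26 is 1.5% + ¥2.72/unit.
Origin Farova qualifies under the Fenia–Farova agreement and 6862.26 is covered: preferential rate Free applies instead.
The additional-duty order on 6862.26 targets Tyroria, not Farova; it does not apply.
Duty = ¥128,060.81 × 0% = ¥0.00.
Total = ¥0.00 + ¥0.00 = ¥0.00.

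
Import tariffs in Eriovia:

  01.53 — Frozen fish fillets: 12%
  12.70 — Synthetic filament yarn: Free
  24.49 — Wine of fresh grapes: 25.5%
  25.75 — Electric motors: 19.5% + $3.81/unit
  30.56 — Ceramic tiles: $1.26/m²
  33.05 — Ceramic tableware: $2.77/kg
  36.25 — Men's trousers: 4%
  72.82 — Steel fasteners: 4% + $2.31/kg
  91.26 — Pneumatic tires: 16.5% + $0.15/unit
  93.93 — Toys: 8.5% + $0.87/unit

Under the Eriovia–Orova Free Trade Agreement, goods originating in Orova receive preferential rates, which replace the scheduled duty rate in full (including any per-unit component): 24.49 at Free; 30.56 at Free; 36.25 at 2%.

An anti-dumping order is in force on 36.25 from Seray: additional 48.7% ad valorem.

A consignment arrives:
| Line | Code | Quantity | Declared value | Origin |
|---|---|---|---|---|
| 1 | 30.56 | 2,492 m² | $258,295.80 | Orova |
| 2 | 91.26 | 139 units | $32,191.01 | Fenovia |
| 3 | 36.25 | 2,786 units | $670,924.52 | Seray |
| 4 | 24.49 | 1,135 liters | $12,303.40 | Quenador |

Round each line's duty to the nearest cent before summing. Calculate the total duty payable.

$362,046.96

Line 1 (30.56, Orova, 2,492 m², $258,295.80):
Base rate for 30.56 is $1.26/m².
Origin Orova qualifies under the Eriovia–Orova agreement and 30.56 is covered: preferential rate Free applies instead.
Duty = $258,295.80 × 0% = $0.00.
Line 2 (91.26, Fenovia, 139 units, $32,191.01):
Base rate for 91.26 is 16.5% + $0.15/unit.
Duty = $32,191.01 × 16.5% + 139 × $0.15 = $5,332.37.
Line 3 (36.25, Seray, 2,786 units, $670,924.52):
Base rate for 36.25 is 4%.
36.25 has an FTA preferential rate, but origin Seray is not Orova; base rate stands.
Additional duty on 36.25 from Seray: +48.7%. Applied ad valorem rate: 4% + 48.7% = 52.7%.
Duty = $670,924.52 × 52.7% = $353,577.22.
Line 4 (24.49, Quenador, 1,135 liters, $12,303.40):
Base rate for 24.49 is 25.5%.
24.49 has an FTA preferential rate, but origin Quenador is not Orova; base rate stands.
Duty = $12,303.40 × 25.5% = $3,137.37.
Total = $0.00 + $5,332.37 + $353,577.22 + $3,137.37 = $362,046.96.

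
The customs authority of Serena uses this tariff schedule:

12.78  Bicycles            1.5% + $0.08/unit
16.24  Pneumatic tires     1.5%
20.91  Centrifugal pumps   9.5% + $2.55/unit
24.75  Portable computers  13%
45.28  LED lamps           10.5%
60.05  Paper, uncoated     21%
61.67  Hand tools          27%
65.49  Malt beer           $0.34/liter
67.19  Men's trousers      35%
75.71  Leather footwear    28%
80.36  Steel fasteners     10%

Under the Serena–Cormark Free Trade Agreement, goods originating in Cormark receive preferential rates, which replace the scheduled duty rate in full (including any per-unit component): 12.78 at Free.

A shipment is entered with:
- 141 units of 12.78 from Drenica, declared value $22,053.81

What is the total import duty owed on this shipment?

$342.09

Line 1 (12.78, Drenica, 141 units, $22,053.81):
Base rate for 12.78 is 1.5% + $0.08/unit.
12.78 has an FTA preferential rate, but origin Drenica is not Cormark; base rate stands.
Duty = $22,053.81 × 1.5% + 141 × $0.08 = $342.09.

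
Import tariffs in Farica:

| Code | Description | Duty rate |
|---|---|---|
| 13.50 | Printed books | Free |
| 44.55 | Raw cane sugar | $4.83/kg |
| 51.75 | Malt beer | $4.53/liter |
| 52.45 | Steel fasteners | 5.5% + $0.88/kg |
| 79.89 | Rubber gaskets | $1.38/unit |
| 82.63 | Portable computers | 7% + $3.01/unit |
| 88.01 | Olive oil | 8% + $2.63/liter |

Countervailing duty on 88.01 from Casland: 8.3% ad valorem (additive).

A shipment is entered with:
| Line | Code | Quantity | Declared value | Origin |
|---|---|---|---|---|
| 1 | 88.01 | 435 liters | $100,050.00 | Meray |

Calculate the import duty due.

Line 1 (88.01, Meray, 435 liters, $100,050.00):
Base rate for 88.01 is 8% + $2.63/liter.
The additional-duty order on 88.01 targets Casland, not Meray; it does not apply.
Duty = $100,050.00 × 8% + 435 × $2.63 = $9,148.05.

$9,148.05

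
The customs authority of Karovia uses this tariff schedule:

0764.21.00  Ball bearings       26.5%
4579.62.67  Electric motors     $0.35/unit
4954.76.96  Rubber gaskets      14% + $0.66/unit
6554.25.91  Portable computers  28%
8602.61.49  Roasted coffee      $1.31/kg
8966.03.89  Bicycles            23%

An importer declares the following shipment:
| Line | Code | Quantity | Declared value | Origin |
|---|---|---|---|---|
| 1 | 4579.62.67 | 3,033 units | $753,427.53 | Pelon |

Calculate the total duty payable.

$1,061.55

Line 1 (4579.62.67, Pelon, 3,033 units, $753,427.53):
Base rate for 4579.62.67 is $0.35/unit.
Duty = 3,033 × $0.35 = $1,061.55.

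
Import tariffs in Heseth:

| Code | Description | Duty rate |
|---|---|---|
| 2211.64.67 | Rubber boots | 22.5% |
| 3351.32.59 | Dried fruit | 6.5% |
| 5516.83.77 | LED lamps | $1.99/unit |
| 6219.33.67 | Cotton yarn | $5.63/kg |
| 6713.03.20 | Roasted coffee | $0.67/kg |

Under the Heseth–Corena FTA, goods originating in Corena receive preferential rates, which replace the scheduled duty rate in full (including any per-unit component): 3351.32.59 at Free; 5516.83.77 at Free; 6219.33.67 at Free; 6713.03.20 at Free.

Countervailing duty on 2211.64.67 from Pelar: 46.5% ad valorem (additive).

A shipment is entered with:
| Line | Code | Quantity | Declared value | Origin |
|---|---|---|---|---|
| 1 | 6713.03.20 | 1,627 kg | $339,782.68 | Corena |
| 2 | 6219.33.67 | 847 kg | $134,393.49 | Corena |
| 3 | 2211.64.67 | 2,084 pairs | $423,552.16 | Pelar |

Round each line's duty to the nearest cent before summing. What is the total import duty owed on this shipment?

Line 1 (6713.03.20, Corena, 1,627 kg, $339,782.68):
Base rate for 6713.03.20 is $0.67/kg.
Origin Corena qualifies under the Heseth–Corena agreement and 6713.03.20 is covered: preferential rate Free applies instead.
Duty = $339,782.68 × 0% = $0.00.
Line 2 (6219.33.67, Corena, 847 kg, $134,393.49):
Base rate for 6219.33.67 is $5.63/kg.
Origin Corena qualifies under the Heseth–Corena agreement and 6219.33.67 is covered: preferential rate Free applies instead.
Duty = $134,393.49 × 0% = $0.00.
Line 3 (2211.64.67, Pelar, 2,084 pairs, $423,552.16):
Base rate for 2211.64.67 is 22.5%.
Additional duty on 2211.64.67 from Pelar: +46.5%. Applied ad valorem rate: 22.5% + 46.5% = 69%.
Duty = $423,552.16 × 69% = $292,250.99.
Total = $0.00 + $0.00 + $292,250.99 = $292,250.99.

$292,250.99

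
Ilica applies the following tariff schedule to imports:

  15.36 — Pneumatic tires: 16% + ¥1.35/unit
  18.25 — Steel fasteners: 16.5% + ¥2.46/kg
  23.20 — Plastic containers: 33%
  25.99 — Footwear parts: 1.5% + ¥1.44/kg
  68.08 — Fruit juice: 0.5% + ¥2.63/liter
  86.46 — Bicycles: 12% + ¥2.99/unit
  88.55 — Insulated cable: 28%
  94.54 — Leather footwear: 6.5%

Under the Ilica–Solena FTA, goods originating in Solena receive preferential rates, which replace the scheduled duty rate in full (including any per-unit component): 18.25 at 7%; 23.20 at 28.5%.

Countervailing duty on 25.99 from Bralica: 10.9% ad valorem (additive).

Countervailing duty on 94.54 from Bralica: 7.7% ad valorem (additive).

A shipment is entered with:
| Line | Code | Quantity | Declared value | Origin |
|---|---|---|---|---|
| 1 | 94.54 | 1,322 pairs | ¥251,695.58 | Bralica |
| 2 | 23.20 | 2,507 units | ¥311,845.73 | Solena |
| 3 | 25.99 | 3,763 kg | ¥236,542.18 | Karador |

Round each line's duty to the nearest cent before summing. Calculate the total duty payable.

Line 1 (94.54, Bralica, 1,322 pairs, ¥251,695.58):
Base rate for 94.54 is 6.5%.
Additional duty on 94.54 from Bralica: +7.7%. Applied ad valorem rate: 6.5% + 7.7% = 14.2%.
Duty = ¥251,695.58 × 14.2% = ¥35,740.77.
Line 2 (23.20, Solena, 2,507 units, ¥311,845.73):
Base rate for 23.20 is 33%.
Origin Solena qualifies under the Ilica–Solena agreement and 23.20 is covered: preferential rate 28.5% applies instead.
Duty = ¥311,845.73 × 28.5% = ¥88,876.03.
Line 3 (25.99, Karador, 3,763 kg, ¥236,542.18):
Base rate for 25.99 is 1.5% + ¥1.44/kg.
The additional-duty order on 25.99 targets Bralica, not Karador; it does not apply.
Duty = ¥236,542.18 × 1.5% + 3,763 × ¥1.44 = ¥8,966.85.
Total = ¥35,740.77 + ¥88,876.03 + ¥8,966.85 = ¥133,583.65.

¥133,583.65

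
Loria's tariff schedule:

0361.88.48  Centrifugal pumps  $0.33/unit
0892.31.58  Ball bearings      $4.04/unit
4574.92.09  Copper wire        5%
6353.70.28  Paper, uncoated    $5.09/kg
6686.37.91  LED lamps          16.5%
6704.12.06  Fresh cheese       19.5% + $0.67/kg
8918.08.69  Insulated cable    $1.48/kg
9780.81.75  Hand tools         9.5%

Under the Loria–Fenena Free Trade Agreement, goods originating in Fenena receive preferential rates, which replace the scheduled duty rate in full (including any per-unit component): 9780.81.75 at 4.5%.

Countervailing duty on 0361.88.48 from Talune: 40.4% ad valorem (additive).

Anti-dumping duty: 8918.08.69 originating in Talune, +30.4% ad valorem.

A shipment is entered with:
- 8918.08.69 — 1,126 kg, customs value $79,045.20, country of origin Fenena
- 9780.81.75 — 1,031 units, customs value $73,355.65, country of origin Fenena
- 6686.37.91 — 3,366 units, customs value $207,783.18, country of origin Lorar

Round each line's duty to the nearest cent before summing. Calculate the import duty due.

Line 1 (8918.08.69, Fenena, 1,126 kg, $79,045.20):
Base rate for 8918.08.69 is $1.48/kg.
Origin Fenena is the FTA partner but 8918.08.69 is not on the preference list; base rate stands.
The additional-duty order on 8918.08.69 targets Talune, not Fenena; it does not apply.
Duty = 1,126 × $1.48 = $1,666.48.
Line 2 (9780.81.75, Fenena, 1,031 units, $73,355.65):
Base rate for 9780.81.75 is 9.5%.
Origin Fenena qualifies under the Loria–Fenena agreement and 9780.81.75 is covered: preferential rate 4.5% applies instead.
Duty = $73,355.65 × 4.5% = $3,301.00.
Line 3 (6686.37.91, Lorar, 3,366 units, $207,783.18):
Base rate for 6686.37.91 is 16.5%.
Duty = $207,783.18 × 16.5% = $34,284.22.
Total = $1,666.48 + $3,301.00 + $34,284.22 = $39,251.70.

$39,251.70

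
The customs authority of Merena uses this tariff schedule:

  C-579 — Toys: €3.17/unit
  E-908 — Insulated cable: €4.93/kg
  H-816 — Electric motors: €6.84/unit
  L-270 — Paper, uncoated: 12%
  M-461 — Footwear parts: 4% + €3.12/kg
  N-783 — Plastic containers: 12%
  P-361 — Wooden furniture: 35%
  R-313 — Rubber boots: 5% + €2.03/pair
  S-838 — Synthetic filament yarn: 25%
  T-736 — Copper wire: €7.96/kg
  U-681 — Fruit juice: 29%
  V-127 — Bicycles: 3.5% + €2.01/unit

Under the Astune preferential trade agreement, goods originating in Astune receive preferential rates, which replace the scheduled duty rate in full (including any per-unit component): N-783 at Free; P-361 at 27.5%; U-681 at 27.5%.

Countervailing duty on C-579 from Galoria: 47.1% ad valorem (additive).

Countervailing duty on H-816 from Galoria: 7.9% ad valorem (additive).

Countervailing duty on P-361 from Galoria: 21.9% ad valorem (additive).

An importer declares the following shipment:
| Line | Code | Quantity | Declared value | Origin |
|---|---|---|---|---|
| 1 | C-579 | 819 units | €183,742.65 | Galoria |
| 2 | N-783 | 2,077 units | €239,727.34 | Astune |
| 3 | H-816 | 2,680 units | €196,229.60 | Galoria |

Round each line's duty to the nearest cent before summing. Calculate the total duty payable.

Line 1 (C-579, Galoria, 819 units, €183,742.65):
Base rate for C-579 is €3.17/unit.
Additional duty on C-579 from Galoria: +47.1% ad valorem. Applied ad valorem rate = 47.1%.
Duty = €183,742.65 × 47.1% + 819 × €3.17 = €89,139.02.
Line 2 (N-783, Astune, 2,077 units, €239,727.34):
Base rate for N-783 is 12%.
Origin Astune qualifies under the Merena–Astune agreement and N-783 is covered: preferential rate Free applies instead.
Duty = €239,727.34 × 0% = €0.00.
Line 3 (H-816, Galoria, 2,680 units, €196,229.60):
Base rate for H-816 is €6.84/unit.
Additional duty on H-816 from Galoria: +7.9% ad valorem. Applied ad valorem rate = 7.9%.
Duty = €196,229.60 × 7.9% + 2,680 × €6.84 = €33,833.34.
Total = €89,139.02 + €0.00 + €33,833.34 = €122,972.36.

€122,972.36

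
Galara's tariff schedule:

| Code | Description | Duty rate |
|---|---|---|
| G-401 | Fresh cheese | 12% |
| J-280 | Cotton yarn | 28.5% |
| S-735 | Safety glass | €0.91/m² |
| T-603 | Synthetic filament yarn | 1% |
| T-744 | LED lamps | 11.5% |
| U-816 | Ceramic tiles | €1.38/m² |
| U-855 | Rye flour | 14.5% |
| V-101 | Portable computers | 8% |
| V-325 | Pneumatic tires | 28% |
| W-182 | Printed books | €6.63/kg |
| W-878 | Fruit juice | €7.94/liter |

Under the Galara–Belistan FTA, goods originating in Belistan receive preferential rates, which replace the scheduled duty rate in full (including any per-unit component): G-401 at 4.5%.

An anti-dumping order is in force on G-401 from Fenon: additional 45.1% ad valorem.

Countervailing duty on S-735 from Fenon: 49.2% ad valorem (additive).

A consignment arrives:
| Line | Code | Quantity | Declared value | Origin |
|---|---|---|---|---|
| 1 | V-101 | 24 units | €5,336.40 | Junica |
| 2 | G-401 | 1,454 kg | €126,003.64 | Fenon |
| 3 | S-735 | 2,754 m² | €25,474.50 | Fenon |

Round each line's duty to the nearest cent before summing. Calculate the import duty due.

€87,414.58

Line 1 (V-101, Junica, 24 units, €5,336.40):
Base rate for V-101 is 8%.
Duty = €5,336.40 × 8% = €426.91.
Line 2 (G-401, Fenon, 1,454 kg, €126,003.64):
Base rate for G-401 is 12%.
G-401 has an FTA preferential rate, but origin Fenon is not Belistan; base rate stands.
Additional duty on G-401 from Fenon: +45.1%. Applied ad valorem rate: 12% + 45.1% = 57.1%.
Duty = €126,003.64 × 57.1% = €71,948.08.
Line 3 (S-735, Fenon, 2,754 m², €25,474.50):
Base rate for S-735 is €0.91/m².
Additional duty on S-735 from Fenon: +49.2% ad valorem. Applied ad valorem rate = 49.2%.
Duty = €25,474.50 × 49.2% + 2,754 × €0.91 = €15,039.59.
Total = €426.91 + €71,948.08 + €15,039.59 = €87,414.58.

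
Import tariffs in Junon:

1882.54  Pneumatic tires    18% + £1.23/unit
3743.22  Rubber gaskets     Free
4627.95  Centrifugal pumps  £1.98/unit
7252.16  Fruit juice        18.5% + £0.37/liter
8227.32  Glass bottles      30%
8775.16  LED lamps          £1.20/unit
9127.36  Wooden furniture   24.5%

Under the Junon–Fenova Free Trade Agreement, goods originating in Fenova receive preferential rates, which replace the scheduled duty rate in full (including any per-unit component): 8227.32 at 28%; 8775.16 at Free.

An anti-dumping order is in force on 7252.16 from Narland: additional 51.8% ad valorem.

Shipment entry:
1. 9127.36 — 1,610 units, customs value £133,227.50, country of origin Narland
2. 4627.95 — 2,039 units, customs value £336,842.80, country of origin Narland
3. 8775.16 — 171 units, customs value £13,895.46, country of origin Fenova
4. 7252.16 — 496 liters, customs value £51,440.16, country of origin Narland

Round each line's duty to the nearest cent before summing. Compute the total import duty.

Line 1 (9127.36, Narland, 1,610 units, £133,227.50):
Base rate for 9127.36 is 24.5%.
Duty = £133,227.50 × 24.5% = £32,640.74.
Line 2 (4627.95, Narland, 2,039 units, £336,842.80):
Base rate for 4627.95 is £1.98/unit.
Duty = 2,039 × £1.98 = £4,037.22.
Line 3 (8775.16, Fenova, 171 units, £13,895.46):
Base rate for 8775.16 is £1.20/unit.
Origin Fenova qualifies under the Junon–Fenova agreement and 8775.16 is covered: preferential rate Free applies instead.
Duty = £13,895.46 × 0% = £0.00.
Line 4 (7252.16, Narland, 496 liters, £51,440.16):
Base rate for 7252.16 is 18.5% + £0.37/liter.
Additional duty on 7252.16 from Narland: +51.8%. Applied ad valorem rate: 18.5% + 51.8% = 70.3%.
Duty = £51,440.16 × 70.3% + 496 × £0.37 = £36,345.95.
Total = £32,640.74 + £4,037.22 + £0.00 + £36,345.95 = £73,023.91.

£73,023.91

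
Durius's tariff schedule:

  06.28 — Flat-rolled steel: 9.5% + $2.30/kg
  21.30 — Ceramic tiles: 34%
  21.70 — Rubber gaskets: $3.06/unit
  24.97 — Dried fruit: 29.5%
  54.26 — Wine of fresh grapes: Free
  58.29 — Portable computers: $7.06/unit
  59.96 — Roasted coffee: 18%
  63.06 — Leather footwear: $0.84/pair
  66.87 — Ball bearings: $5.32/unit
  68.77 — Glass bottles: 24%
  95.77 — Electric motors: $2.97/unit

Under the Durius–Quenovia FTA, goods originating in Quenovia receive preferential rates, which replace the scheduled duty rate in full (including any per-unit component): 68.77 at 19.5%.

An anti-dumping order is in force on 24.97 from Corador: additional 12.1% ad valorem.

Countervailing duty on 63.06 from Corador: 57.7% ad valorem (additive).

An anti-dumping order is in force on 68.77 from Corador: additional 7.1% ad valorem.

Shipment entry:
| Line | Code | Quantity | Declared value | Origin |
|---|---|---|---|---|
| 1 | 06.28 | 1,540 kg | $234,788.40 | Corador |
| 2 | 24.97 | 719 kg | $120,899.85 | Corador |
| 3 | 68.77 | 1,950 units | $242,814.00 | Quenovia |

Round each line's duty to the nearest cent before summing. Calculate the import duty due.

$123,489.97

Line 1 (06.28, Corador, 1,540 kg, $234,788.40):
Base rate for 06.28 is 9.5% + $2.30/kg.
Duty = $234,788.40 × 9.5% + 1,540 × $2.30 = $25,846.90.
Line 2 (24.97, Corador, 719 kg, $120,899.85):
Base rate for 24.97 is 29.5%.
Additional duty on 24.97 from Corador: +12.1%. Applied ad valorem rate: 29.5% + 12.1% = 41.6%.
Duty = $120,899.85 × 41.6% = $50,294.34.
Line 3 (68.77, Quenovia, 1,950 units, $242,814.00):
Base rate for 68.77 is 24%.
Origin Quenovia qualifies under the Durius–Quenovia agreement and 68.77 is covered: preferential rate 19.5% applies instead.
The additional-duty order on 68.77 targets Corador, not Quenovia; it does not apply.
Duty = $242,814.00 × 19.5% = $47,348.73.
Total = $25,846.90 + $50,294.34 + $47,348.73 = $123,489.97.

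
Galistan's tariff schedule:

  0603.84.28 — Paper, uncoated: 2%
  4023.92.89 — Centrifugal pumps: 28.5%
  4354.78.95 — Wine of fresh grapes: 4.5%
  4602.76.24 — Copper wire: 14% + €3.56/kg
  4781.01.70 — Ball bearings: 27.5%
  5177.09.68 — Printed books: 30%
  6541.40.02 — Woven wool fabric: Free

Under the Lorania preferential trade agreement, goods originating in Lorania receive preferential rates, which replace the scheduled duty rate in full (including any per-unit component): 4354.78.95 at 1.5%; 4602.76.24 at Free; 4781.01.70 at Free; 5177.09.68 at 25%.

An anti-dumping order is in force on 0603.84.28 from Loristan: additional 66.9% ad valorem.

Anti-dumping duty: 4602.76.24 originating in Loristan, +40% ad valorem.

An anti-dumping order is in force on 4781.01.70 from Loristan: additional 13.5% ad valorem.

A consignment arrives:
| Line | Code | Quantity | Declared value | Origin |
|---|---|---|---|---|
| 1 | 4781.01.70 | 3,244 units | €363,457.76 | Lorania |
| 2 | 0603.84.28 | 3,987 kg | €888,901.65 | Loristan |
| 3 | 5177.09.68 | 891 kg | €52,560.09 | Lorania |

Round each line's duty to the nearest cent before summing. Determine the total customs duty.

€625,593.26

Line 1 (4781.01.70, Lorania, 3,244 units, €363,457.76):
Base rate for 4781.01.70 is 27.5%.
Origin Lorania qualifies under the Galistan–Lorania agreement and 4781.01.70 is covered: preferential rate Free applies instead.
The additional-duty order on 4781.01.70 targets Loristan, not Lorania; it does not apply.
Duty = €363,457.76 × 0% = €0.00.
Line 2 (0603.84.28, Loristan, 3,987 kg, €888,901.65):
Base rate for 0603.84.28 is 2%.
Additional duty on 0603.84.28 from Loristan: +66.9%. Applied ad valorem rate: 2% + 66.9% = 68.9%.
Duty = €888,901.65 × 68.9% = €612,453.24.
Line 3 (5177.09.68, Lorania, 891 kg, €52,560.09):
Base rate for 5177.09.68 is 30%.
Origin Lorania qualifies under the Galistan–Lorania agreement and 5177.09.68 is covered: preferential rate 25% applies instead.
Duty = €52,560.09 × 25% = €13,140.02.
Total = €0.00 + €612,453.24 + €13,140.02 = €625,593.26.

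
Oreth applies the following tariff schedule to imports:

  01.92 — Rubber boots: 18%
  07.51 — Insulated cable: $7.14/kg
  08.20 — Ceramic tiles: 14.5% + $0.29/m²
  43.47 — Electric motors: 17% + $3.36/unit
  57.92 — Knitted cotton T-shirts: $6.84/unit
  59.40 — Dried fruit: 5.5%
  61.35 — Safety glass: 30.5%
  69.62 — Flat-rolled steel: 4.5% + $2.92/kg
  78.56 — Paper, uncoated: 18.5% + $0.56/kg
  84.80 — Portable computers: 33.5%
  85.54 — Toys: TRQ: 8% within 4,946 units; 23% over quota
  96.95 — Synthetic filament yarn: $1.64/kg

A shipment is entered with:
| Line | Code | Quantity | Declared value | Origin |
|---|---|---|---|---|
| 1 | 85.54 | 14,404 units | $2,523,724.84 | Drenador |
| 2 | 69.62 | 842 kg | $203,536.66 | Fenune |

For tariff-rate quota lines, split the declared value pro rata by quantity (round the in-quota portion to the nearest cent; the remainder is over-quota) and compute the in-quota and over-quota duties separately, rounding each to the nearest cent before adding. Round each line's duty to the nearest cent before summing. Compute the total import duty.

Line 1 (85.54, Drenador, 14,404 units, $2,523,724.84):
Code 85.54 is under a tariff-rate quota (threshold 4,946 units). In-quota: 4,946 units at 8%; over-quota: 9,458 units at 23%.
Pro-rata value split: in-quota = $2,523,724.84 × 4,946/14,404 = $866,588.66; over-quota = $2,523,724.84 − $866,588.66 = $1,657,136.18.
In-quota duty = $866,588.66 × 8% = $69,327.09. Over-quota duty = $1,657,136.18 × 23% = $381,141.32.
Line duty = $69,327.09 + $381,141.32 = $450,468.41.
Line 2 (69.62, Fenune, 842 kg, $203,536.66):
Base rate for 69.62 is 4.5% + $2.92/kg.
Duty = $203,536.66 × 4.5% + 842 × $2.92 = $11,617.79.
Total = $450,468.41 + $11,617.79 = $462,086.20.

$462,086.20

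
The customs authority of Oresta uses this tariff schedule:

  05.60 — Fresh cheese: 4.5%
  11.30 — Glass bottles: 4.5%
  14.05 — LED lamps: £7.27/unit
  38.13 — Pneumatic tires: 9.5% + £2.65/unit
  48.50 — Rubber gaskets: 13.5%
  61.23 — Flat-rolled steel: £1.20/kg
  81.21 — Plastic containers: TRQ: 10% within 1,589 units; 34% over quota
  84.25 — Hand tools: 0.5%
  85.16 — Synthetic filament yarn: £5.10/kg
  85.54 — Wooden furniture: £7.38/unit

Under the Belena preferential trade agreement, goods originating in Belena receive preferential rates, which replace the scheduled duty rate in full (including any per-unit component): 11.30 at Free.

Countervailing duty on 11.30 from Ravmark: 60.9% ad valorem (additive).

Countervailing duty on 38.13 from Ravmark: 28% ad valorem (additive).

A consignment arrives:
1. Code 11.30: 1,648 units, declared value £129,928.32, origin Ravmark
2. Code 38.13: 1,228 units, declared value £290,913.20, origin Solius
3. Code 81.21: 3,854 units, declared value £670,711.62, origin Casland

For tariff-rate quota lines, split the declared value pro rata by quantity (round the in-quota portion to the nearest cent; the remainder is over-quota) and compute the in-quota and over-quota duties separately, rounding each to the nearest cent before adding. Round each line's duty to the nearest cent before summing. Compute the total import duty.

£277,537.94

Line 1 (11.30, Ravmark, 1,648 units, £129,928.32):
Base rate for 11.30 is 4.5%.
11.30 has an FTA preferential rate, but origin Ravmark is not Belena; base rate stands.
Additional duty on 11.30 from Ravmark: +60.9%. Applied ad valorem rate: 4.5% + 60.9% = 65.4%.
Duty = £129,928.32 × 65.4% = £84,973.12.
Line 2 (38.13, Solius, 1,228 units, £290,913.20):
Base rate for 38.13 is 9.5% + £2.65/unit.
The additional-duty order on 38.13 targets Ravmark, not Solius; it does not apply.
Duty = £290,913.20 × 9.5% + 1,228 × £2.65 = £30,890.95.
Line 3 (81.21, Casland, 3,854 units, £670,711.62):
Code 81.21 is under a tariff-rate quota (threshold 1,589 units). In-quota: 1,589 units at 10%; over-quota: 2,265 units at 34%.
Pro-rata value split: in-quota = £670,711.62 × 1,589/3,854 = £276,533.67; over-quota = £670,711.62 − £276,533.67 = £394,177.95.
In-quota duty = £276,533.67 × 10% = £27,653.37. Over-quota duty = £394,177.95 × 34% = £134,020.50.
Line duty = £27,653.37 + £134,020.50 = £161,673.87.
Total = £84,973.12 + £30,890.95 + £161,673.87 = £277,537.94.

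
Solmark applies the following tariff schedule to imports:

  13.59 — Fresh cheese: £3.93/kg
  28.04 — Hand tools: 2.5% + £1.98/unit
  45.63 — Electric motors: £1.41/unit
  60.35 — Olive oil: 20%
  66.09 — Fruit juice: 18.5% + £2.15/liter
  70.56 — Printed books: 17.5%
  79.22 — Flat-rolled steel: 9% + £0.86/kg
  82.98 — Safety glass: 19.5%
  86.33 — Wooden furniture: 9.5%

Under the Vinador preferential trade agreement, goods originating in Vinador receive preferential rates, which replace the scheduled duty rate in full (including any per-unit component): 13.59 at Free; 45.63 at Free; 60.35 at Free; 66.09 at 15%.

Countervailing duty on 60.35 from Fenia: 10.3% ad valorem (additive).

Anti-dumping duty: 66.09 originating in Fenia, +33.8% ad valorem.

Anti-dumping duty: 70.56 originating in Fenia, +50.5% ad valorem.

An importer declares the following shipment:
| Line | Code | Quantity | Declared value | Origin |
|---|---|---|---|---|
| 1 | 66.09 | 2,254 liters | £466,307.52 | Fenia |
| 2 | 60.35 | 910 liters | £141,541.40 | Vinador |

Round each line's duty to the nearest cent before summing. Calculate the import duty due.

£248,724.93

Line 1 (66.09, Fenia, 2,254 liters, £466,307.52):
Base rate for 66.09 is 18.5% + £2.15/liter.
66.09 has an FTA preferential rate, but origin Fenia is not Vinador; base rate stands.
Additional duty on 66.09 from Fenia: +33.8%. Applied ad valorem rate: 18.5% + 33.8% = 52.3%.
Duty = £466,307.52 × 52.3% + 2,254 × £2.15 = £248,724.93.
Line 2 (60.35, Vinador, 910 liters, £141,541.40):
Base rate for 60.35 is 20%.
Origin Vinador qualifies under the Solmark–Vinador agreement and 60.35 is covered: preferential rate Free applies instead.
The additional-duty order on 60.35 targets Fenia, not Vinador; it does not apply.
Duty = £141,541.40 × 0% = £0.00.
Total = £248,724.93 + £0.00 = £248,724.93.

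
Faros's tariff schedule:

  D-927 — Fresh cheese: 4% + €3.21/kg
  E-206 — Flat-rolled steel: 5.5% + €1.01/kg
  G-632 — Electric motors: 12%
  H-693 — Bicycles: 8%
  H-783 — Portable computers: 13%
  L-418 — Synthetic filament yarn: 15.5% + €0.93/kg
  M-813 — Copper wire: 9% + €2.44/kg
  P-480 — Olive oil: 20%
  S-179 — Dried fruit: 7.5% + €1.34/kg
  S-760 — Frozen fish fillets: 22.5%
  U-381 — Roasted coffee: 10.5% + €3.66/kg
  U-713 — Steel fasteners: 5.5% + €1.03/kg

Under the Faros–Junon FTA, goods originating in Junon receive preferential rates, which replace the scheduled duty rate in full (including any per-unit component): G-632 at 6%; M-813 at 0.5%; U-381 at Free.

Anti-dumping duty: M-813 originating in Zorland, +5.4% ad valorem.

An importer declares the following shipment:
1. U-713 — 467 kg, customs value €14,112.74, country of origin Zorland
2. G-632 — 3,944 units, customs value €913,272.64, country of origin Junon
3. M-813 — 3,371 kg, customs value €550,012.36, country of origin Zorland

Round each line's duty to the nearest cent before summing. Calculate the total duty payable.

€143,480.59

Line 1 (U-713, Zorland, 467 kg, €14,112.74):
Base rate for U-713 is 5.5% + €1.03/kg.
Duty = €14,112.74 × 5.5% + 467 × €1.03 = €1,257.21.
Line 2 (G-632, Junon, 3,944 units, €913,272.64):
Base rate for G-632 is 12%.
Origin Junon qualifies under the Faros–Junon agreement and G-632 is covered: preferential rate 6% applies instead.
Duty = €913,272.64 × 6% = €54,796.36.
Line 3 (M-813, Zorland, 3,371 kg, €550,012.36):
Base rate for M-813 is 9% + €2.44/kg.
M-813 has an FTA preferential rate, but origin Zorland is not Junon; base rate stands.
Additional duty on M-813 from Zorland: +5.4%. Applied ad valorem rate: 9% + 5.4% = 14.4%.
Duty = €550,012.36 × 14.4% + 3,371 × €2.44 = €87,427.02.
Total = €1,257.21 + €54,796.36 + €87,427.02 = €143,480.59.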